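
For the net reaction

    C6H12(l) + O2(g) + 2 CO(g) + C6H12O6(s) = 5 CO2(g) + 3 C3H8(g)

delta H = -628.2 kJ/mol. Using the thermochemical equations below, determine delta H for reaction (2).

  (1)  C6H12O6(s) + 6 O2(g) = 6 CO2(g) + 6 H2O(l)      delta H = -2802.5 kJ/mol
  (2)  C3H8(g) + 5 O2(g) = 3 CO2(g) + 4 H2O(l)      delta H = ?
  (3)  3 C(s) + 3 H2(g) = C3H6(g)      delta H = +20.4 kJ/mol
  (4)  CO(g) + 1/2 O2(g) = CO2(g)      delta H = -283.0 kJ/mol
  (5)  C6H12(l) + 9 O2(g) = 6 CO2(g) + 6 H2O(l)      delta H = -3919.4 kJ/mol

(1) as written: -2802.5 kJ/mol
(2) reversed and × 3: contributes −3·x
(3): not needed.
(4) × 2: (2)·(-283.0) = -566.0 kJ/mol
(5) as written: -3919.4 kJ/mol
-628.2 = (-2802.5) + (-566.0) + (-3919.4) − 3·x
x = (-628.2 − (-7287.9)) / (-3) = -2219.9 kJ/mol

delta H = -2219.9 kJ/mol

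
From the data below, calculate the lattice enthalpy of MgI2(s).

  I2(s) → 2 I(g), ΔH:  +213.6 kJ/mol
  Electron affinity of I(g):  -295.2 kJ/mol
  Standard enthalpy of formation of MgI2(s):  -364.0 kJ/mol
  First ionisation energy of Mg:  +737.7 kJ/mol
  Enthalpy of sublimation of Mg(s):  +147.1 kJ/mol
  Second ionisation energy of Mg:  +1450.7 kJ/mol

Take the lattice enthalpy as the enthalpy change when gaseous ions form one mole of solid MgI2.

U = -2322.7 kJ/mol

ΔHf° = 1·ΔHsub + 1·(ΣIE) + 1·D(I2) + 2·EA + U
-364.0 = 1·(+147.1) + 1·(+2188.4) + 1·(+213.6) + 2·(-295.2) + U
U = -364.0 − (+1958.7) = -2322.7 kJ/mol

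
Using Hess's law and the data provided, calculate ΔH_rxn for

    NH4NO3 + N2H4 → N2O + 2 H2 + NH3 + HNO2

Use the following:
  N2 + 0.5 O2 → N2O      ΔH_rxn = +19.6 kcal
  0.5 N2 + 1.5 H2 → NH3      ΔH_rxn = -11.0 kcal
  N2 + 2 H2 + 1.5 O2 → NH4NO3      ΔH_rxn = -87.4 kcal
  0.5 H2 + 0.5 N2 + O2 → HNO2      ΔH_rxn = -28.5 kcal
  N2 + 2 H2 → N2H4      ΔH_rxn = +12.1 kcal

ΔH_rxn = 55.4 kcal

equation 1 as written: +19.6 kcal
equation 2 as written: -11.0 kcal
equation 3 reversed: +87.4 kcal
equation 4 as written: -28.5 kcal
equation 5 reversed: -12.1 kcal
ΔH_rxn = (+19.6) + (-11.0) + (+87.4) + (-28.5) + (-12.1) = 55.4 kcal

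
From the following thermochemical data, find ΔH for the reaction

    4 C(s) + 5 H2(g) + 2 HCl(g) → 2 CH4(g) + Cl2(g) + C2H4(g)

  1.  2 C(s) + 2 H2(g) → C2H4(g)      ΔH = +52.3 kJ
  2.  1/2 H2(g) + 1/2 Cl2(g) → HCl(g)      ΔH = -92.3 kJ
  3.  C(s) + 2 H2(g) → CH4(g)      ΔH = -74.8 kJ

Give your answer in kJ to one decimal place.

eq. 1 as written (C2H4(g) already on the product side): +52.3 kJ
eq. 2 reversed and × 2 (reverse to put HCl(g) on the reactant side; ×2 to match 2 HCl(g) in the target): (-2)·(-92.3) = +184.6 kJ
eq. 3 × 2 (×2 to match 2 CH4(g) in the target): (2)·(-74.8) = -149.6 kJ
ΔH = (+52.3) + (+184.6) + (-149.6) = 87.3 kJ

ΔH = 87.3 kJ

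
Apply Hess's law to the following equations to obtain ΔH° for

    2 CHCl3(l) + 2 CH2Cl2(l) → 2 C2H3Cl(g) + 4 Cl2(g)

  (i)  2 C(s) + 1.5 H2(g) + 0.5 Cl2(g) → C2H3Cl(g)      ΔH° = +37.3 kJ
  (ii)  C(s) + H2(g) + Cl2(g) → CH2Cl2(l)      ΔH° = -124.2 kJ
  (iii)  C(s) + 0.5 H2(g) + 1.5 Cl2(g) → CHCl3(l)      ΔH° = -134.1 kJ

(i) × 2: (2)·(+37.3) = +74.6 kJ
(ii) reversed and × 2: (-2)·(-124.2) = +248.4 kJ
(iii) reversed and × 2: (-2)·(-134.1) = +268.2 kJ
Combining the equations, ΔH° = (2)·(+37.3) + (-2)·(-124.2) + (-2)·(-134.1) = 591.2 kJ

ΔH° = 591.2 kJ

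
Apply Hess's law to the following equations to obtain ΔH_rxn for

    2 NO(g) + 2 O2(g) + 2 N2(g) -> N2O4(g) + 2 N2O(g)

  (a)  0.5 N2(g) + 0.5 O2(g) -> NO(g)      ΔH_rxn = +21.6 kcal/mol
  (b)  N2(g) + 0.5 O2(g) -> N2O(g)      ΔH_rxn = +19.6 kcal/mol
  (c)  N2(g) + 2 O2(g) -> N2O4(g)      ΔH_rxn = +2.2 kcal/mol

(a) reversed and × 2 (NO(g) must end up as a reactant; scale by 2 for the 2 NO(g)): (-2)·(+21.6) = -43.2 kcal/mol
(b) × 2 (×2 to match 2 N2O(g) in the target): (2)·(+19.6) = +39.2 kcal/mol
(c) as written (N2O4(g) already on the product side): +2.2 kcal/mol
ΔH_rxn = (-43.2) + (+39.2) + (+2.2) = -1.8 kcal/mol

ΔH_rxn = -1.8 kcal/mol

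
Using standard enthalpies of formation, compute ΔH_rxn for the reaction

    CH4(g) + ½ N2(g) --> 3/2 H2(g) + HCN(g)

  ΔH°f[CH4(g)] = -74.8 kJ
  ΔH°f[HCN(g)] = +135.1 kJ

ΔH_rxn = 209.9 kJ

Products: 3/2·(+0.0) + 1·(+135.1) = +135.1
Reactants: 1·(-74.8) + 1/2·(+0.0) = -74.8
ΔH_rxn = (+135.1) − (-74.8) = 209.9 kJ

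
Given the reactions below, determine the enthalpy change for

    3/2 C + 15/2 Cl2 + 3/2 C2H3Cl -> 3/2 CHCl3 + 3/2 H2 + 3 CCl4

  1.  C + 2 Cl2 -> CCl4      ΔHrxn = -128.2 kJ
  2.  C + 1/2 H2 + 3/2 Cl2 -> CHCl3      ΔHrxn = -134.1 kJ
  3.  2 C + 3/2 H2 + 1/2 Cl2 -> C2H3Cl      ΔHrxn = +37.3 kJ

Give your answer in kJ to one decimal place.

eq. 1 × 3 (scale by 3 for the 3 CCl4): (3)·(-128.2) = -384.6 kJ
eq. 2 × 3/2 (×3/2 to match 3/2 CHCl3 in the target): (3/2)·(-134.1) = -201.15 kJ
eq. 3 reversed and × 3/2 (reverse to put C2H3Cl on the reactant side; scale by 3/2 for the 3/2 C2H3Cl): (-3/2)·(+37.3) = -55.95 kJ
By Hess's law, ΔHrxn = (-384.6) + (-201.15) + (-55.95) = -641.7 kJ

ΔHrxn = -641.7 kJ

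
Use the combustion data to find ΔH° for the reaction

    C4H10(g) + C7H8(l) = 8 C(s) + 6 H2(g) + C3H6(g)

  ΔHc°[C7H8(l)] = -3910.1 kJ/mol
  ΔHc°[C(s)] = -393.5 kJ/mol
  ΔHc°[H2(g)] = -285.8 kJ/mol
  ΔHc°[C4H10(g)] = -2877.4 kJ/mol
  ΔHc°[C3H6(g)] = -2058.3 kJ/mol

ΔH° = 133.6 kJ/mol

With combustion enthalpies, reactants minus products:
= [1·(-2877.4) + 1·(-3910.1)] − [8·(-393.5) + 6·(-285.8) + 1·(-2058.3)]
= 133.6 kJ/mol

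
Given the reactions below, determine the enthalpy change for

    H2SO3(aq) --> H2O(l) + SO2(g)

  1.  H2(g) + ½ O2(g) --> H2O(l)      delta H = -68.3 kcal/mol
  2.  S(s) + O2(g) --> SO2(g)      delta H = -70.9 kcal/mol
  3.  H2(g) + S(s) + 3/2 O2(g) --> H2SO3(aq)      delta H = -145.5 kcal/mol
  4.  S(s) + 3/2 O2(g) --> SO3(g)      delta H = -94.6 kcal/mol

delta H = 6.3 kcal/mol

eq. 1 as written: -68.3 kcal/mol
eq. 2 as written: -70.9 kcal/mol
eq. 3 reversed: +145.5 kcal/mol
eq. 4: not needed.
Combining the equations, delta H = (1)·(-68.3) + (1)·(-70.9) + (-1)·(-145.5) = 6.3 kcal/mol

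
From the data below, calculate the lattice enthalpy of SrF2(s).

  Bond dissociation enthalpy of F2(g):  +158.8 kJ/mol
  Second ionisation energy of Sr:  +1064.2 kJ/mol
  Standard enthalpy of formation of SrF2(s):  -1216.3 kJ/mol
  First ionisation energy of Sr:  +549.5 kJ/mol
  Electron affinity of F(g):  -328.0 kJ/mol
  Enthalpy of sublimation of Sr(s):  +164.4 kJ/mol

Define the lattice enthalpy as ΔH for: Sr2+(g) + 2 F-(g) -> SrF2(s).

ΔHf° = 1·ΔHsub + 1·(ΣIE) + 1·D(F2) + 2·EA + U
-1216.3 = 1·(+164.4) + 1·(+1613.7) + 1·(+158.8) + 2·(-328.0) + U
U = -1216.3 − (+1280.9) = -2497.2 kJ/mol

U = -2497.2 kJ/mol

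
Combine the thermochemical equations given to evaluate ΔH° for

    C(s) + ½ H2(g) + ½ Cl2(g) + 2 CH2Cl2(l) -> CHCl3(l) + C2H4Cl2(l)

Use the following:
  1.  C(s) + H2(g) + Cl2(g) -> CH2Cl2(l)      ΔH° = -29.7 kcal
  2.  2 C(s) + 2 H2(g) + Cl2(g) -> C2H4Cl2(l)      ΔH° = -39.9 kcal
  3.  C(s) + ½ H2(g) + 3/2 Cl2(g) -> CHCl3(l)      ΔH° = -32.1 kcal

ΔH° = -12.6 kcal

eq. 1 reversed and × 2: (-2)·(-29.7) = +59.4 kcal
eq. 2 as written: -39.9 kcal
eq. 3 as written: -32.1 kcal
ΔH° = (+59.4) + (-39.9) + (-32.1) = -12.6 kcal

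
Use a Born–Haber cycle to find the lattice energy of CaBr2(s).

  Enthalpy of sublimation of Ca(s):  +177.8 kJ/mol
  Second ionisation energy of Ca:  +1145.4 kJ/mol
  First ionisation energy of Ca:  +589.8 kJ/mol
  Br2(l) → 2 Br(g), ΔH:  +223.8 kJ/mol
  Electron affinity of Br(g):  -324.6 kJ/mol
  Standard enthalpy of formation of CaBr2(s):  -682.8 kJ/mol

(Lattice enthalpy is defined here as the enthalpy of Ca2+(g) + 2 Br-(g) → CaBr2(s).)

ΔHf° = 1·ΔHsub + 1·(ΣIE) + 1·D(Br2) + 2·EA + U
-682.8 = 1·(+177.8) + 1·(+1735.2) + 1·(+223.8) + 2·(-324.6) + U
U = -682.8 − (+1487.6) = -2170.4 kJ/mol

U = -2170.4 kJ/mol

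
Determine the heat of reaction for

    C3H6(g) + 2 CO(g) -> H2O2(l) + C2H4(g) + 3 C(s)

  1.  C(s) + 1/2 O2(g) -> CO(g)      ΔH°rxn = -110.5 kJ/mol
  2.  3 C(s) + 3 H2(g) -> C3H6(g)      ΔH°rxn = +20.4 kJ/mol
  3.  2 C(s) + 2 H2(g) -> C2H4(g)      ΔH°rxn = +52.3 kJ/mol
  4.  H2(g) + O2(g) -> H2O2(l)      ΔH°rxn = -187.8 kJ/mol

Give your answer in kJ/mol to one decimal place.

ΔH°rxn = 65.1 kJ/mol

eq. 1 reversed and × 2: (-2)·(-110.5) = +221.0 kJ/mol
eq. 2 reversed: -20.4 kJ/mol
eq. 3 as written: +52.3 kJ/mol
eq. 4 as written: -187.8 kJ/mol
Combining the equations, ΔH°rxn = (-2)·(-110.5) + (-1)·(+20.4) + (1)·(+52.3) + (1)·(-187.8) = 65.1 kJ/mol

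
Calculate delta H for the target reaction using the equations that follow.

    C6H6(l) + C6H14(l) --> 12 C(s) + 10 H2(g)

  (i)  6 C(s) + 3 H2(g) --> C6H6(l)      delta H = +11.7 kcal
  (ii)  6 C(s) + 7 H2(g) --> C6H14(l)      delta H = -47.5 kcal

(i) reversed (C6H6(l) must end up as a reactant): -11.7 kcal
(ii) reversed (C6H14(l) must end up as a reactant): +47.5 kcal
By Hess's law, delta H = (-1)·(+11.7) + (-1)·(-47.5) = 35.8 kcal

delta H = 35.8 kcal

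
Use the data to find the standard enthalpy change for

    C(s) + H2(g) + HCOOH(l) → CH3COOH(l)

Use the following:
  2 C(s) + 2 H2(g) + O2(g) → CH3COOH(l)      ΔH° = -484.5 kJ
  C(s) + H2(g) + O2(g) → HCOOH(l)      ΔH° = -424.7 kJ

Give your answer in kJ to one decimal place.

equation 1 as written: -484.5 kJ
equation 2 reversed: +424.7 kJ
ΔH° = (-484.5) + (+424.7) = -59.8 kJ

ΔH° = -59.8 kJ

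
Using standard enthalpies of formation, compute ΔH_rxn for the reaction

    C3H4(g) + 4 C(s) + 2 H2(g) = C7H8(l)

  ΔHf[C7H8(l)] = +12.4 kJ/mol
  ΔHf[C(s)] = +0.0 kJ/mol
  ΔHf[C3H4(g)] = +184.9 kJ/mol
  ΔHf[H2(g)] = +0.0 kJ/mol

ΔH_rxn = -172.5 kJ/mol

Products: 1·(+12.4) = +12.4
Reactants: 1·(+184.9) + 4·(+0.0) + 2·(+0.0) = +184.9
ΔH_rxn = (+12.4) − (+184.9) = -172.5 kJ/mol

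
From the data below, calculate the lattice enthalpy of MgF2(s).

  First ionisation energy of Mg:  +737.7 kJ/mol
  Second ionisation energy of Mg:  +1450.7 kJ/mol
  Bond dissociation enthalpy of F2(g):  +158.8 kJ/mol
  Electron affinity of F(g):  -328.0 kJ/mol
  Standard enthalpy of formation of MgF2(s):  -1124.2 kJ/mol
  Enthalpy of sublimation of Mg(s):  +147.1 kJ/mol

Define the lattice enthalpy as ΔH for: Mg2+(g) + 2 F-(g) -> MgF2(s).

ΔHf° = 1·ΔHsub + 1·(ΣIE) + 1·D(F2) + 2·EA + U
-1124.2 = 1·(+147.1) + 1·(+2188.4) + 1·(+158.8) + 2·(-328.0) + U
U = -1124.2 − (+1838.3) = -2962.5 kJ/mol

U = -2962.5 kJ/mol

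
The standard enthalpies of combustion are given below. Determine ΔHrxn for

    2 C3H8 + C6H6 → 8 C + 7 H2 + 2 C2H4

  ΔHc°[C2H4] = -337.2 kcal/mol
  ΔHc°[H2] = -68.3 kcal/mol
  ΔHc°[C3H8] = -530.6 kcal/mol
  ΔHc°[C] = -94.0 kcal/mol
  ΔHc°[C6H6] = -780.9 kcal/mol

ΔHrxn = 62.4 kcal/mol

With combustion enthalpies, reactants minus products:
= [2·(-530.6) + 1·(-780.9)] − [8·(-94.0) + 7·(-68.3) + 2·(-337.2)]
= 62.4 kcal/mol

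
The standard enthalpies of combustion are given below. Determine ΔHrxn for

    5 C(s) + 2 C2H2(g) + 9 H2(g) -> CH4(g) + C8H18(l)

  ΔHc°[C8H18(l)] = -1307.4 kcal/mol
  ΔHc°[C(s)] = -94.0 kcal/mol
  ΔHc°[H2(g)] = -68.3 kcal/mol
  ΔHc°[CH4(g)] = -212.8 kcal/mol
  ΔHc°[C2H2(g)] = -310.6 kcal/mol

Using ΔH = Σ nΔHc°(reactants) − Σ nΔHc°(products):
= [5·(-94.0) + 2·(-310.6) + 9·(-68.3)] − [1·(-212.8) + 1·(-1307.4)]
= -185.7 kcal/mol

ΔHrxn = -185.7 kcal/mol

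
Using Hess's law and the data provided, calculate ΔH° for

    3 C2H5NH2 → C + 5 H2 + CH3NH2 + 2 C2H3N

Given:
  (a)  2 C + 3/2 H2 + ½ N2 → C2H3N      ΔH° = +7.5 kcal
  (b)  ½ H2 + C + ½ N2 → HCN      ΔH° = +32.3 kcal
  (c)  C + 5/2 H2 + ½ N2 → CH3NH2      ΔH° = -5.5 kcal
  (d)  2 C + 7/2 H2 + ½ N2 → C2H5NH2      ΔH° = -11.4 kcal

ΔH° = 43.7 kcal

(a) × 2 (scale by 2 for the 2 C2H3N): (2)·(+7.5) = +15.0 kcal
(b): not needed (HCN appears nowhere else).
(c) as written (CH3NH2 already on the product side): -5.5 kcal
(d) reversed and × 3 (C2H5NH2 must end up as a reactant; ×3 to match 3 C2H5NH2 in the target): (-3)·(-11.4) = +34.2 kcal
By Hess's law, ΔH° = (2)·(+7.5) + (1)·(-5.5) + (-3)·(-11.4) = 43.7 kcal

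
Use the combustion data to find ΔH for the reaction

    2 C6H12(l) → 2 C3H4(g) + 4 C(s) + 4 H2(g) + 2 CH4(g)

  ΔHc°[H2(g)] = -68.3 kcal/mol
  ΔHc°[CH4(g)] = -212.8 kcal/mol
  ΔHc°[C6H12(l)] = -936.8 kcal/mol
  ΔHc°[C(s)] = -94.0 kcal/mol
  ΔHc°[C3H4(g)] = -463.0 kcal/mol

ΔH = 127.2 kcal/mol

Using ΔH = Σ nΔHc°(reactants) − Σ nΔHc°(products):
= [2·(-936.8)] − [2·(-463.0) + 4·(-94.0) + 4·(-68.3) + 2·(-212.8)]
= 127.2 kcal/mol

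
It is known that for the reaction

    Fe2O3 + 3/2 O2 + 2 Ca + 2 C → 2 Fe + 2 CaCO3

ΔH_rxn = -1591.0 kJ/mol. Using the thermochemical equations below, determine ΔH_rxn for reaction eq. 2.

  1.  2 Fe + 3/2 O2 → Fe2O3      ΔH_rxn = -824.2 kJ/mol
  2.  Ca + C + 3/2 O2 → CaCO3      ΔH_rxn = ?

ΔH_rxn = -1207.6 kJ/mol

eq. 1 reversed (reverse to put Fe2O3 on the reactant side): +824.2 kJ/mol
eq. 2 × 2 (scale by 2 for the 2 CaCO3): contributes 2·x
-1591.0 = (+824.2) + 2·x
x = (-1591.0 − (+824.2)) / (2) = -1207.6 kJ/mol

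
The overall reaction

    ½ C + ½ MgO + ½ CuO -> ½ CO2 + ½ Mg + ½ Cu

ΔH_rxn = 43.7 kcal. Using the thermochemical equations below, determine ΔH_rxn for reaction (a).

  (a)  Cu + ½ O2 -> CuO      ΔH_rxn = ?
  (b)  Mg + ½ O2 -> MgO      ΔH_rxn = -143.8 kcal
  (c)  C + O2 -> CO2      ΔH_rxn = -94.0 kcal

(a) reversed and × 1/2 (CuO must end up as a reactant; scale by 1/2 for the 1/2 CuO): contributes −1/2·x
(b) reversed and × 1/2 (reverse to put MgO on the reactant side; ×1/2 to match 1/2 MgO in the target): (-1/2)·(-143.8) = +71.9 kcal
(c) × 1/2 (scale by 1/2 for the 1/2 CO2): (1/2)·(-94.0) = -47.0 kcal
+43.7 = (+71.9) + (-47.0) − 1/2·x
x = (+43.7 − (+24.9)) / (-1/2) = -37.6 kcal

ΔH_rxn = -37.6 kcal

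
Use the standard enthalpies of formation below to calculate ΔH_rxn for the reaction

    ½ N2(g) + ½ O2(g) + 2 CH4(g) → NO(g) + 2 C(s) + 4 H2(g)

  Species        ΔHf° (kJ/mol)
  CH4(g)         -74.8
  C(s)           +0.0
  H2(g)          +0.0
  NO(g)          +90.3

Products: 1·(+90.3) + 2·(+0.0) + 4·(+0.0) = +90.3
Reactants: 1/2·(+0.0) + 1/2·(+0.0) + 2·(-74.8) = -149.6
ΔH_rxn = (+90.3) − (-149.6) = 239.9 kJ/mol

ΔH_rxn = 239.9 kJ/mol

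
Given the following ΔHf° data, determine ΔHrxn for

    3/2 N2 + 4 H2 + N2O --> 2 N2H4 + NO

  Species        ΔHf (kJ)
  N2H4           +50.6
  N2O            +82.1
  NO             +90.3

Products: 2·(+50.6) + 1·(+90.3) = +191.5
Reactants: 3/2·(+0.0) + 4·(+0.0) + 1·(+82.1) = +82.1
ΔHrxn = (+191.5) − (+82.1) = 109.4 kJ

ΔHrxn = 109.4 kJ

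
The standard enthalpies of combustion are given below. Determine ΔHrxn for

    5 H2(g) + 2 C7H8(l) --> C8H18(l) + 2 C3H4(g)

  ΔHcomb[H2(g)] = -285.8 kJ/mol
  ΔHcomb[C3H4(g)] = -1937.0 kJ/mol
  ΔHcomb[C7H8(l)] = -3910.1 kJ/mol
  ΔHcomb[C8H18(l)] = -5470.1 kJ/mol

With combustion enthalpies, reactants minus products:
= [5·(-285.8) + 2·(-3910.1)] − [1·(-5470.1) + 2·(-1937.0)]
= 94.9 kJ/mol

ΔHrxn = 94.9 kJ/mol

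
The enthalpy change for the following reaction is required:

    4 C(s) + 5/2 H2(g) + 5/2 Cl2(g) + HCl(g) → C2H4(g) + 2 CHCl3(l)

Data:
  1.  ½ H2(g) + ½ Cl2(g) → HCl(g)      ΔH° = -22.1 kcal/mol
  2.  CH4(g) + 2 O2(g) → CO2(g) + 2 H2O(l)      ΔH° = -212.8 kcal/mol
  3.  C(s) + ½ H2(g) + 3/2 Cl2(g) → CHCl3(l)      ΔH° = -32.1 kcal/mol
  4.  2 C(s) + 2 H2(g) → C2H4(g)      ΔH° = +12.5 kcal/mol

ΔH° = -29.6 kcal/mol

eq. 1 reversed (HCl(g) must end up as a reactant): +22.1 kcal/mol
eq. 2: not needed (H2O(l) appears nowhere else).
eq. 3 × 2 (scale by 2 for the 2 CHCl3(l)): (2)·(-32.1) = -64.2 kcal/mol
eq. 4 as written (C2H4(g) already on the product side): +12.5 kcal/mol
ΔH° = (-1)·(-22.1) + (2)·(-32.1) + (1)·(+12.5) = -29.6 kcal/mol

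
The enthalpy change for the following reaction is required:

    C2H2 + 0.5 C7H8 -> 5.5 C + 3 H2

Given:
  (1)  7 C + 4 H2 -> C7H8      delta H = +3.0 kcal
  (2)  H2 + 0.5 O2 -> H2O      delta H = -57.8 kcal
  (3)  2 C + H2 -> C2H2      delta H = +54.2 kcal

delta H = -55.7 kcal

(1) reversed and × 1/2 (C7H8 must end up as a reactant; ×1/2 to match 1/2 C7H8 in the target): (-1/2)·(+3.0) = -1.5 kcal
(2): not needed (O2 appears nowhere else).
(3) reversed (C2H2 must end up as a reactant): -54.2 kcal
Summing the manipulated equations, delta H = (-1.5) + (-54.2) = -55.7 kcal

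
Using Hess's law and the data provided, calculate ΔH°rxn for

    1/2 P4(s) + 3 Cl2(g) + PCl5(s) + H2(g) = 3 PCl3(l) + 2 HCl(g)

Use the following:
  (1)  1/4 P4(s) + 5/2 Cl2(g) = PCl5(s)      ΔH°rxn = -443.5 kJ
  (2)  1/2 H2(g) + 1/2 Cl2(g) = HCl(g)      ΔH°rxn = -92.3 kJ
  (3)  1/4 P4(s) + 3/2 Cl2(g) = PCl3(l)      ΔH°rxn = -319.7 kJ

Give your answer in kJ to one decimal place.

ΔH°rxn = -700.2 kJ

(1) reversed (PCl5(s) must end up as a reactant): +443.5 kJ
(2) × 2 (scale by 2 for the 2 HCl(g)): (2)·(-92.3) = -184.6 kJ
(3) × 3 (scale by 3 for the 3 PCl3(l)): (3)·(-319.7) = -959.1 kJ
Since enthalpy is a state function, ΔH°rxn = (+443.5) + (-184.6) + (-959.1) = -700.2 kJ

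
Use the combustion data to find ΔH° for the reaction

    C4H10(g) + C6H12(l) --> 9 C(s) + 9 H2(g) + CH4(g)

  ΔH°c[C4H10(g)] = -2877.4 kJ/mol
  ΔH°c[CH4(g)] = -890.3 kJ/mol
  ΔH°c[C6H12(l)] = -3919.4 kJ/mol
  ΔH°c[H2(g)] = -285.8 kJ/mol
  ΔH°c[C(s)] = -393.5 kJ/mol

ΔH° = 207.2 kJ/mol

With combustion enthalpies, reactants minus products:
= [1·(-2877.4) + 1·(-3919.4)] − [9·(-393.5) + 9·(-285.8) + 1·(-890.3)]
= 207.2 kJ/mol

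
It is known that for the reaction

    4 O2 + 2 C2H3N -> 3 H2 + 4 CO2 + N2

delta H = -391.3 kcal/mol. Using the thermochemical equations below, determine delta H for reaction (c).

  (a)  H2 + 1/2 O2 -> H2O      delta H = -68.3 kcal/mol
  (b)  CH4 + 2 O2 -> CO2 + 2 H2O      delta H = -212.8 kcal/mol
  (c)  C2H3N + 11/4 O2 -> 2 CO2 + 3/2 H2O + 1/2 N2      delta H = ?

(a) reversed and × 3 (H2 must end up as a product; ×3 to match 3 H2 in the target): (-3)·(-68.3) = +204.9 kcal/mol
(b): not needed (CH4 appears nowhere else).
(c) × 2 (scale by 2 for the 2 C2H3N): contributes 2·x
-391.3 = (+204.9) + 2·x
x = (-391.3 − (+204.9)) / (2) = -298.1 kcal/mol

delta H = -298.1 kcal/mol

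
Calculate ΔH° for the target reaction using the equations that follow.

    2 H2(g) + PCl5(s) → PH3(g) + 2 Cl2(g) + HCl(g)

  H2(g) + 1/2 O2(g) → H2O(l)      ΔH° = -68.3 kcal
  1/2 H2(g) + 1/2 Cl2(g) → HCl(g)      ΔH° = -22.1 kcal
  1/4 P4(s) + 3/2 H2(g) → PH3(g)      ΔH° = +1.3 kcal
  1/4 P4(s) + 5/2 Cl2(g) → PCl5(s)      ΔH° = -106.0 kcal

ΔH° = 85.2 kcal

equation 1: not needed.
equation 2 as written: -22.1 kcal
equation 3 as written: +1.3 kcal
equation 4 reversed: +106.0 kcal
Combining the equations, ΔH° = (-22.1) + (+1.3) + (+106.0) = 85.2 kcal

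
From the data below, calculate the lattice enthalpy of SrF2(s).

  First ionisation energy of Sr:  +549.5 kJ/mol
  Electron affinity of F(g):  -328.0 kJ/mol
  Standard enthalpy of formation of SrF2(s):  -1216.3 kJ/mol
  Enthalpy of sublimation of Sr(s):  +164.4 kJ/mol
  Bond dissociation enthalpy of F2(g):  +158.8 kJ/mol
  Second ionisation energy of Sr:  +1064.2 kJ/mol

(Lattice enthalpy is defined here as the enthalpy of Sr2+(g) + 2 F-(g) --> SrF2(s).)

ΔHf° = 1·ΔHsub + 1·(ΣIE) + 1·D(F2) + 2·EA + U
-1216.3 = 1·(+164.4) + 1·(+1613.7) + 1·(+158.8) + 2·(-328.0) + U
U = -1216.3 − (+1280.9) = -2497.2 kJ/mol

U = -2497.2 kJ/mol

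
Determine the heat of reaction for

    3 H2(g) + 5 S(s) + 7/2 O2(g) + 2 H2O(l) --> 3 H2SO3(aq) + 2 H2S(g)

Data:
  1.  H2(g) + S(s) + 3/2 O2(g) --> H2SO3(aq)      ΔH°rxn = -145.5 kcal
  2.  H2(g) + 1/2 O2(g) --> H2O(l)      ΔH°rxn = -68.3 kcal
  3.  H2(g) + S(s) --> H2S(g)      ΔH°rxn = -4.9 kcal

eq. 1 × 3: (3)·(-145.5) = -436.5 kcal
eq. 2 reversed and × 2: (-2)·(-68.3) = +136.6 kcal
eq. 3 × 2: (2)·(-4.9) = -9.8 kcal
ΔH°rxn = (-436.5) + (+136.6) + (-9.8) = -309.7 kcal

ΔH°rxn = -309.7 kcal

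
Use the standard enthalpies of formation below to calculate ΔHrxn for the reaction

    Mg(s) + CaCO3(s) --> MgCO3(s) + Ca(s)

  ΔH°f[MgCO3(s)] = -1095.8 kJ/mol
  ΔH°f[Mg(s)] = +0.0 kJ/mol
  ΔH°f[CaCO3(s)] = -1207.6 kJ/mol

ΔHrxn = 111.8 kJ/mol

ΔH°rxn = Σ nΔHf°(products) − Σ nΔHf°(reactants).
Products: 1·(-1095.8) + 1·(+0.0) = -1095.8
Reactants: 1·(+0.0) + 1·(-1207.6) = -1207.6
ΔHrxn = (-1095.8) − (-1207.6) = 111.8 kJ/mol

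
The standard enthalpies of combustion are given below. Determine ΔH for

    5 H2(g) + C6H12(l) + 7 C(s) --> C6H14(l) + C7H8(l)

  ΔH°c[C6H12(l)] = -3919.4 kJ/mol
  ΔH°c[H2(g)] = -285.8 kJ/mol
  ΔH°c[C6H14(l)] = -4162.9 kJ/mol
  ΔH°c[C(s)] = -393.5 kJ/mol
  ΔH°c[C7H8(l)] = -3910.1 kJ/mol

ΔH = -29.9 kJ/mol

With combustion enthalpies, reactants minus products:
= [5·(-285.8) + 1·(-3919.4) + 7·(-393.5)] − [1·(-4162.9) + 1·(-3910.1)]
= -29.9 kJ/mol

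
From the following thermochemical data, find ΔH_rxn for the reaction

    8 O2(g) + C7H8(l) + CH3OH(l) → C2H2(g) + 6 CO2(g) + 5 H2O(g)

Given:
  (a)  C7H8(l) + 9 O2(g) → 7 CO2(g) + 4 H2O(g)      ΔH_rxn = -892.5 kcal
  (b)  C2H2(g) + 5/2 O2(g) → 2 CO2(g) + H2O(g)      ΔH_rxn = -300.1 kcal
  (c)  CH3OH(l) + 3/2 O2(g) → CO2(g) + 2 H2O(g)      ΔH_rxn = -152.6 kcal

ΔH_rxn = -745.0 kcal

(a) as written (C7H8(l) already on the reactant side): -892.5 kcal
(b) reversed (reverse to put C2H2(g) on the product side): +300.1 kcal
(c) as written (CH3OH(l) already on the reactant side): -152.6 kcal
By Hess's law, ΔH_rxn = (-892.5) + (+300.1) + (-152.6) = -745.0 kcal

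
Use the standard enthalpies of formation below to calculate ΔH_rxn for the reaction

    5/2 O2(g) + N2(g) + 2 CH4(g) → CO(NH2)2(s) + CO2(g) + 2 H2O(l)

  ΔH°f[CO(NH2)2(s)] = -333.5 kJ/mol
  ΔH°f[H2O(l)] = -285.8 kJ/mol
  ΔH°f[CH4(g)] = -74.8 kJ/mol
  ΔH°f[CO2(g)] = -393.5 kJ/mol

ΔH_rxn = -1149.0 kJ/mol

Products: 1·(-333.5) + 1·(-393.5) + 2·(-285.8) = -1298.6
Reactants: 5/2·(+0.0) + 1·(+0.0) + 2·(-74.8) = -149.6
ΔH_rxn = (-1298.6) − (-149.6) = -1149.0 kJ/mol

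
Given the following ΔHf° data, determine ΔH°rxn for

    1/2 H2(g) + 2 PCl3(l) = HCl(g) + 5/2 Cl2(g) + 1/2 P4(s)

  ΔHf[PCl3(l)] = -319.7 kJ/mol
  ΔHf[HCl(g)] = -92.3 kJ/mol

ΔH°rxn = Σ nΔHf°(products) − Σ nΔHf°(reactants).
Products: 1·(-92.3) + 5/2·(+0.0) + 1/2·(+0.0) = -92.3
Reactants: 1/2·(+0.0) + 2·(-319.7) = -639.4
ΔH°rxn = (-92.3) − (-639.4) = 547.1 kJ/mol

ΔH°rxn = 547.1 kJ/mol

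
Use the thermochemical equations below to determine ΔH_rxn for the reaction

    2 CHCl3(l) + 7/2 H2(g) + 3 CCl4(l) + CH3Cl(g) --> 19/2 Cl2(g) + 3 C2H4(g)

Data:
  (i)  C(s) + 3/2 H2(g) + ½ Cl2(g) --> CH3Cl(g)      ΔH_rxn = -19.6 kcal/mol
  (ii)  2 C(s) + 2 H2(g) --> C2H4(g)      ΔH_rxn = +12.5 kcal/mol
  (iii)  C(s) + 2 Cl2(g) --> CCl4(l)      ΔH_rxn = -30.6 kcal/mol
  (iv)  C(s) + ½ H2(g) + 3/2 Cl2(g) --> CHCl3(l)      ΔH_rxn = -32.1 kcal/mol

ΔH_rxn = 213.1 kcal/mol

(i) reversed (CH3Cl(g) must end up as a reactant): +19.6 kcal/mol
(ii) × 3 (scale by 3 for the 3 C2H4(g)): (3)·(+12.5) = +37.5 kcal/mol
(iii) reversed and × 3 (reverse to put CCl4(l) on the reactant side; scale by 3 for the 3 CCl4(l)): (-3)·(-30.6) = +91.8 kcal/mol
(iv) reversed and × 2 (CHCl3(l) must end up as a reactant; ×2 to match 2 CHCl3(l) in the target): (-2)·(-32.1) = +64.2 kcal/mol
Summing the manipulated equations, ΔH_rxn = (+19.6) + (+37.5) + (+91.8) + (+64.2) = 213.1 kcal/mol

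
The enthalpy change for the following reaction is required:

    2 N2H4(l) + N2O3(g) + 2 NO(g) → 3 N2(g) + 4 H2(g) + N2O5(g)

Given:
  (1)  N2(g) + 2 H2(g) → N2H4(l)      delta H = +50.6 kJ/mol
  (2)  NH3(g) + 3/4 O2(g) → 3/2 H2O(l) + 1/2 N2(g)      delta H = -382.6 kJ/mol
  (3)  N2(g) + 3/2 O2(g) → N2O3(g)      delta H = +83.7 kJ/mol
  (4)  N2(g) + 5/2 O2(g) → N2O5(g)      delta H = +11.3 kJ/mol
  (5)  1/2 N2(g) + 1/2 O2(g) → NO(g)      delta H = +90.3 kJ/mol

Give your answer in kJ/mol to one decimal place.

delta H = -354.2 kJ/mol

(1) reversed and × 2: (-2)·(+50.6) = -101.2 kJ/mol
(2): not needed.
(3) reversed: -83.7 kJ/mol
(4) as written: +11.3 kJ/mol
(5) reversed and × 2: (-2)·(+90.3) = -180.6 kJ/mol
delta H = (-101.2) + (-83.7) + (+11.3) + (-180.6) = -354.2 kJ/mol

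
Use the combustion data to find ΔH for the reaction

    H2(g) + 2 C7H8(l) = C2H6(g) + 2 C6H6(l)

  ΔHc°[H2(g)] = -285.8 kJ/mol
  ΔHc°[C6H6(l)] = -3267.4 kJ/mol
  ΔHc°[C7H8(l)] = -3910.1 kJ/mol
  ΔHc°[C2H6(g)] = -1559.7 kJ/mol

ΔH = -11.5 kJ/mol

With combustion enthalpies, reactants minus products:
= [1·(-285.8) + 2·(-3910.1)] − [1·(-1559.7) + 2·(-3267.4)]
= -11.5 kJ/mol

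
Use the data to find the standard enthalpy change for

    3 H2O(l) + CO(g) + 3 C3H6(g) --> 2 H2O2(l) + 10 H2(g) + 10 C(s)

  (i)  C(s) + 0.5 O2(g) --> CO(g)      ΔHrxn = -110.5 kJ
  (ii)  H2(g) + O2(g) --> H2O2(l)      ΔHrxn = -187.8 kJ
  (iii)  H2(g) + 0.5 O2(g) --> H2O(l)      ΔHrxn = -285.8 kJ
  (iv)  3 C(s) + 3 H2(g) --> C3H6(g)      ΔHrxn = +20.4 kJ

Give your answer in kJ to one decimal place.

ΔHrxn = 531.1 kJ

(i) reversed: +110.5 kJ
(ii) × 2: (2)·(-187.8) = -375.6 kJ
(iii) reversed and × 3: (-3)·(-285.8) = +857.4 kJ
(iv) reversed and × 3: (-3)·(+20.4) = -61.2 kJ
Summing the manipulated equations, ΔHrxn = (-1)·(-110.5) + (2)·(-187.8) + (-3)·(-285.8) + (-3)·(+20.4) = 531.1 kJ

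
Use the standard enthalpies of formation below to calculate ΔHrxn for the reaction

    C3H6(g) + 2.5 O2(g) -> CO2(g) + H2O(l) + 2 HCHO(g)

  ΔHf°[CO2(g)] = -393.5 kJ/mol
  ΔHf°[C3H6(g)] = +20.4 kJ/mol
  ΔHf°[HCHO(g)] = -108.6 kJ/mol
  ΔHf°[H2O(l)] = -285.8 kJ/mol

ΔHrxn = -916.9 kJ/mol

Products: 1·(-393.5) + 1·(-285.8) + 2·(-108.6) = -896.5
Reactants: 1·(+20.4) + 5/2·(+0.0) = +20.4
ΔHrxn = (-896.5) − (+20.4) = -916.9 kJ/mol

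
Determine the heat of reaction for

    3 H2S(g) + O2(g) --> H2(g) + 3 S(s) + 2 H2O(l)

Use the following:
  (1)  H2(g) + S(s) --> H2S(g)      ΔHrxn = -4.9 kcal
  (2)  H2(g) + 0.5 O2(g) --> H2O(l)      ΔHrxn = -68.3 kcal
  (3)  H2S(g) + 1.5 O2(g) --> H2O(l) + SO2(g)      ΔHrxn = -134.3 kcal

(1) reversed and × 3: (-3)·(-4.9) = +14.7 kcal
(2) × 2: (2)·(-68.3) = -136.6 kcal
(3): not needed.
Summing the manipulated equations, ΔHrxn = (+14.7) + (-136.6) = -121.9 kcal

ΔHrxn = -121.9 kcal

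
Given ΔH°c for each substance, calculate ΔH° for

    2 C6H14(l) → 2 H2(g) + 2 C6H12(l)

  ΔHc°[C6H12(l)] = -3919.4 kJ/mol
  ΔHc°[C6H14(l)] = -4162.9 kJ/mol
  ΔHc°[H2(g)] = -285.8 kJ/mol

With combustion enthalpies, reactants minus products:
= [2·(-4162.9)] − [2·(-285.8) + 2·(-3919.4)]
= 84.6 kJ/mol

ΔH° = 84.6 kJ/mol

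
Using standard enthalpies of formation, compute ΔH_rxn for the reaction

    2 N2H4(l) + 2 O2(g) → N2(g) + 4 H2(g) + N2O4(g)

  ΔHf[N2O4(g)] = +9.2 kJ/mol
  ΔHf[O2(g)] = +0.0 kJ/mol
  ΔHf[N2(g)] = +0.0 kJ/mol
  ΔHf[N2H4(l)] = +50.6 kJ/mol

ΔH_rxn = -92.0 kJ/mol

Products: 1·(+0.0) + 4·(+0.0) + 1·(+9.2) = +9.2
Reactants: 2·(+50.6) + 2·(+0.0) = +101.2
ΔH_rxn = (+9.2) − (+101.2) = -92.0 kJ/mol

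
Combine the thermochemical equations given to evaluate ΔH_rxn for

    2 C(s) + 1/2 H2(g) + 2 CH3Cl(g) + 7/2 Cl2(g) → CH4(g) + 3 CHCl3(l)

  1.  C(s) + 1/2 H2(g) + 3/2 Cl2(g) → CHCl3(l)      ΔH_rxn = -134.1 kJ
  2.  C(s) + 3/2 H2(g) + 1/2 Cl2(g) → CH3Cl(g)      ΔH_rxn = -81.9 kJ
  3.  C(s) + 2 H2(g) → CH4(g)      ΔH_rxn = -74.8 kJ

eq. 1 × 3 (scale by 3 for the 3 CHCl3(l)): (3)·(-134.1) = -402.3 kJ
eq. 2 reversed and × 2 (CH3Cl(g) must end up as a reactant; scale by 2 for the 2 CH3Cl(g)): (-2)·(-81.9) = +163.8 kJ
eq. 3 as written (CH4(g) already on the product side): -74.8 kJ
ΔH_rxn = (-402.3) + (+163.8) + (-74.8) = -313.3 kJ

ΔH_rxn = -313.3 kJ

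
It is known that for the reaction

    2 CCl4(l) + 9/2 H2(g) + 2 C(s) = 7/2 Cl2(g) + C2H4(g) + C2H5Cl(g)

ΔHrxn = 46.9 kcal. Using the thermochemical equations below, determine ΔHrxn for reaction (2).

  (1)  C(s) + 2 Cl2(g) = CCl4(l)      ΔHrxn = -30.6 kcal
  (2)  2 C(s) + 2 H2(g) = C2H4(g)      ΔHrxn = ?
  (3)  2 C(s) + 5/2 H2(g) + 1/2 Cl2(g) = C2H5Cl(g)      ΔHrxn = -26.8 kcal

(1) reversed and × 2 (CCl4(l) must end up as a reactant; scale by 2 for the 2 CCl4(l)): (-2)·(-30.6) = +61.2 kcal
(2) as written (C2H4(g) already on the product side): contributes x
(3) as written (C2H5Cl(g) already on the product side): -26.8 kcal
+46.9 = (+61.2) + (-26.8) + x
x = (+46.9 − (+34.4)) / (1) = 12.5 kcal

ΔHrxn = 12.5 kcal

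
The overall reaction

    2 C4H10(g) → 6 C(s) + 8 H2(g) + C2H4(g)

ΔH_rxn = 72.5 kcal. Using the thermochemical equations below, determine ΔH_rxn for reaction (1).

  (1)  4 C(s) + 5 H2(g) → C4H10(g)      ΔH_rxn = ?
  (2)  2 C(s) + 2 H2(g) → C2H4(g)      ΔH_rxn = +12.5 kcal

(1) reversed and × 2: contributes −2·x
(2) as written: +12.5 kcal
+72.5 = (+12.5) − 2·x
x = (+72.5 − (+12.5)) / (-2) = -30.0 kcal

ΔH_rxn = -30.0 kcal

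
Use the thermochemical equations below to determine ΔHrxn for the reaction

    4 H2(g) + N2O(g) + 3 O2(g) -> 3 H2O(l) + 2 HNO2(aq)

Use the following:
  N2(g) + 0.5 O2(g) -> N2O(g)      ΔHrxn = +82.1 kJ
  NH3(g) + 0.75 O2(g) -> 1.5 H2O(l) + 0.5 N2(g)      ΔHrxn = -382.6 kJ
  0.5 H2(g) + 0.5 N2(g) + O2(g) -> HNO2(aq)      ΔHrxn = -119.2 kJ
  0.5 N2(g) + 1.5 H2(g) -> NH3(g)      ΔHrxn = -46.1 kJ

equation 1 reversed: -82.1 kJ
equation 2 × 2: (2)·(-382.6) = -765.2 kJ
equation 3 × 2: (2)·(-119.2) = -238.4 kJ
equation 4 × 2: (2)·(-46.1) = -92.2 kJ
By Hess's law, ΔHrxn = (-82.1) + (-765.2) + (-238.4) + (-92.2) = -1177.9 kJ

ΔHrxn = -1177.9 kJ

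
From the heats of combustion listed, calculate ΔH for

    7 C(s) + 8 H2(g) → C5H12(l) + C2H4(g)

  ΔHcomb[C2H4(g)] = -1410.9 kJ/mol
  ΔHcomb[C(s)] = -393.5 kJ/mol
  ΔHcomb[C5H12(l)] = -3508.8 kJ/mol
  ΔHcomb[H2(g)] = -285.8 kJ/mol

ΔH = -121.2 kJ/mol

Using ΔH = Σ nΔHc°(reactants) − Σ nΔHc°(products):
= [7·(-393.5) + 8·(-285.8)] − [1·(-3508.8) + 1·(-1410.9)]
= -121.2 kJ/mol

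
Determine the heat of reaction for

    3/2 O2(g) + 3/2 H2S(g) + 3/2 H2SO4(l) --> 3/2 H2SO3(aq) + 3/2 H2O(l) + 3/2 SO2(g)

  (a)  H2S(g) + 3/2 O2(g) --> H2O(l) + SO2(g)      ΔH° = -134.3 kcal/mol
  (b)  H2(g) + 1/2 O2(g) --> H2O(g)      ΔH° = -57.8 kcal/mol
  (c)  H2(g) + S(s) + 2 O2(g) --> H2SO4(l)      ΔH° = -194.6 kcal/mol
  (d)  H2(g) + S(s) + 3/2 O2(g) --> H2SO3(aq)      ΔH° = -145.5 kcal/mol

ΔH° = -127.8 kcal/mol

(a) × 3/2: (3/2)·(-134.3) = -201.45 kcal/mol
(b): not needed.
(c) reversed and × 3/2: (-3/2)·(-194.6) = +291.9 kcal/mol
(d) × 3/2: (3/2)·(-145.5) = -218.25 kcal/mol
ΔH° = (-201.45) + (+291.9) + (-218.25) = -127.8 kcal/mol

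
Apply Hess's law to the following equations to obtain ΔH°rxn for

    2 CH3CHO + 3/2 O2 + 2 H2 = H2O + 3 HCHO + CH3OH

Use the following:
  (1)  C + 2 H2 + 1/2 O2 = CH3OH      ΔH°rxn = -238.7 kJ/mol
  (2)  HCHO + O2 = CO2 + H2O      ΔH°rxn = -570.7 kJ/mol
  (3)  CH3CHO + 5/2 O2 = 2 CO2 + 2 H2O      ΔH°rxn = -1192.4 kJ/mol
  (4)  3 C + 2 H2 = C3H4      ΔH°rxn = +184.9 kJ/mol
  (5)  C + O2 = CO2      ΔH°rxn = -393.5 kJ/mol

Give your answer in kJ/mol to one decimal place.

ΔH°rxn = -517.9 kJ/mol

(1) as written: -238.7 kJ/mol
(2) reversed and × 3: (-3)·(-570.7) = +1712.1 kJ/mol
(3) × 2: (2)·(-1192.4) = -2384.8 kJ/mol
(4): not needed.
(5) reversed: +393.5 kJ/mol
ΔH°rxn = (-238.7) + (+1712.1) + (-2384.8) + (+393.5) = -517.9 kJ/mol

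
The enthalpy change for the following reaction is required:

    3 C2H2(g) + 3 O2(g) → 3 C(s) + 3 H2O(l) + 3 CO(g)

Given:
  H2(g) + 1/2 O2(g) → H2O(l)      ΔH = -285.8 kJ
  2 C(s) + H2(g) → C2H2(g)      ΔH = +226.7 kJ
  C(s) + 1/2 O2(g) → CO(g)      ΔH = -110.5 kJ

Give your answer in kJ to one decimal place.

ΔH = -1869.0 kJ

equation 1 × 3 (×3 to match 3 H2O(l) in the target): (3)·(-285.8) = -857.4 kJ
equation 2 reversed and × 3 (C2H2(g) must end up as a reactant; ×3 to match 3 C2H2(g) in the target): (-3)·(+226.7) = -680.1 kJ
equation 3 × 3 (×3 to match 3 CO(g) in the target): (3)·(-110.5) = -331.5 kJ
Summing the manipulated equations, ΔH = (-857.4) + (-680.1) + (-331.5) = -1869.0 kJ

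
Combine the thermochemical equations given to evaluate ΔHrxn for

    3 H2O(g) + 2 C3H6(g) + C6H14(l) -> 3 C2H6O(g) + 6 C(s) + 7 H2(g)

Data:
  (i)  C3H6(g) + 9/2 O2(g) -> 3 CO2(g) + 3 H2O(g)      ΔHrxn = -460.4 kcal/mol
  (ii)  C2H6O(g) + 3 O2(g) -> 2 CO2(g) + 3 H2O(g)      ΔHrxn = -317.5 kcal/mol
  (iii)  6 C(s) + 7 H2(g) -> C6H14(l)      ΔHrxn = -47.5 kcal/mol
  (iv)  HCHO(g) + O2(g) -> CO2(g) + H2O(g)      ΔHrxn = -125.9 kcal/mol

(i) × 2: (2)·(-460.4) = -920.8 kcal/mol
(ii) reversed and × 3: (-3)·(-317.5) = +952.5 kcal/mol
(iii) reversed: +47.5 kcal/mol
(iv): not needed.
Summing the manipulated equations, ΔHrxn = (-920.8) + (+952.5) + (+47.5) = 79.2 kcal/mol

ΔHrxn = 79.2 kcal/mol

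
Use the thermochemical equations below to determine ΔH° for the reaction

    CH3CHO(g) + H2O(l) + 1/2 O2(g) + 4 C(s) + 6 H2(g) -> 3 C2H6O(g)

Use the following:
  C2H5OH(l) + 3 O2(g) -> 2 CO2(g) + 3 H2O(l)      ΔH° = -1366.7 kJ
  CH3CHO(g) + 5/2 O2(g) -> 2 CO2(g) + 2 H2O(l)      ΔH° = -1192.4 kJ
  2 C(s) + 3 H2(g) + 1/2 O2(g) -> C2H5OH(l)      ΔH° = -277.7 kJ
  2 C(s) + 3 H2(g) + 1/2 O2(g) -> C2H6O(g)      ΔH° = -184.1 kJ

ΔH° = -100.3 kJ

equation 1 reversed: +1366.7 kJ
equation 2 as written (CH3CHO(g) already on the reactant side): -1192.4 kJ
equation 3 reversed: +277.7 kJ
equation 4 × 3 (×3 to match 3 C2H6O(g) in the target): (3)·(-184.1) = -552.3 kJ
By Hess's law, ΔH° = (+1366.7) + (-1192.4) + (+277.7) + (-552.3) = -100.3 kJ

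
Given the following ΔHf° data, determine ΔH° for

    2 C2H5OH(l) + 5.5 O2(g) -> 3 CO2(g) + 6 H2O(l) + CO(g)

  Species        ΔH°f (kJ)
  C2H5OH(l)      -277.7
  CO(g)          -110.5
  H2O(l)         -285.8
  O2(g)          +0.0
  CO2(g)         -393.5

ΔH°rxn = Σ nΔHf°(products) − Σ nΔHf°(reactants).
Products: 3·(-393.5) + 6·(-285.8) + 1·(-110.5) = -3005.8
Reactants: 2·(-277.7) + 11/2·(+0.0) = -555.4
ΔH° = (-3005.8) − (-555.4) = -2450.4 kJ

ΔH° = -2450.4 kJ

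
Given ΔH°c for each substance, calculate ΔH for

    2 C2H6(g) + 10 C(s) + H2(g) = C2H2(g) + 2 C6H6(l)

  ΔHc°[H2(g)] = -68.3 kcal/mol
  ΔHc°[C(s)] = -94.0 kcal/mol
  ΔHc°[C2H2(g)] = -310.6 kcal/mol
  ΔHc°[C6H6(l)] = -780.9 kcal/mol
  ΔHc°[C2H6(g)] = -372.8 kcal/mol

Using ΔH = Σ nΔHc°(reactants) − Σ nΔHc°(products):
= [2·(-372.8) + 10·(-94.0) + 1·(-68.3)] − [1·(-310.6) + 2·(-780.9)]
= 118.5 kcal/mol

ΔH = 118.5 kcal/mol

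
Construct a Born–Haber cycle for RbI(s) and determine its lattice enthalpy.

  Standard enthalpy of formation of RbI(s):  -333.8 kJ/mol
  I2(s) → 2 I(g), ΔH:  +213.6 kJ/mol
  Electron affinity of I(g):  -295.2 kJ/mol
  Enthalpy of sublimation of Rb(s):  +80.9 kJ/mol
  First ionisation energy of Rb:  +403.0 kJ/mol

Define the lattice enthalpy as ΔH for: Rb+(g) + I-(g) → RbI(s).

U = -629.3 kJ/mol

ΔHf° = 1·ΔHsub + 1·(ΣIE) + 1/2·D(I2) + 1·EA + U
-333.8 = 1·(+80.9) + 1·(+403.0) + 1/2·(+213.6) + 1·(-295.2) + U
U = -333.8 − (+295.5) = -629.3 kJ/mol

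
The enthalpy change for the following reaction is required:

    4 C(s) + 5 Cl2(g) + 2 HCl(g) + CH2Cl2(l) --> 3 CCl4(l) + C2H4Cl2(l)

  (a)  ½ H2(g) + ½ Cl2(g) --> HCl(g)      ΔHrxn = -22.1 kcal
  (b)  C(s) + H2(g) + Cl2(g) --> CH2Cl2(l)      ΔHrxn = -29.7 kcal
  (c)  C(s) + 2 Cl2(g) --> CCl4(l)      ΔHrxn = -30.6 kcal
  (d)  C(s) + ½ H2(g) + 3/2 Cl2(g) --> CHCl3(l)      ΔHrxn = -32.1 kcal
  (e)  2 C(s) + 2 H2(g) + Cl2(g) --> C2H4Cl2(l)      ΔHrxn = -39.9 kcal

ΔHrxn = -57.8 kcal

(a) reversed and × 2 (reverse to put HCl(g) on the reactant side; ×2 to match 2 HCl(g) in the target): (-2)·(-22.1) = +44.2 kcal
(b) reversed (CH2Cl2(l) must end up as a reactant): +29.7 kcal
(c) × 3 (scale by 3 for the 3 CCl4(l)): (3)·(-30.6) = -91.8 kcal
(d): not needed (CHCl3(l) appears nowhere else).
(e) as written (C2H4Cl2(l) already on the product side): -39.9 kcal
By Hess's law, ΔHrxn = (-2)·(-22.1) + (-1)·(-29.7) + (3)·(-30.6) + (1)·(-39.9) = -57.8 kcal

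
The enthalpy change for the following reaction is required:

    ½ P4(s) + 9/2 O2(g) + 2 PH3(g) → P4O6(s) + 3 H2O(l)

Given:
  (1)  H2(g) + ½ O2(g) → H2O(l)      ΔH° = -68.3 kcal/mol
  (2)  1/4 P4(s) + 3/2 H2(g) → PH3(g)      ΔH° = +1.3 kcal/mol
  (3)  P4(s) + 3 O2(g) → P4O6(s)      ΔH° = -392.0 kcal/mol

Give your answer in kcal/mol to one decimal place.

ΔH° = -599.5 kcal/mol

(1) × 3 (×3 to match 3 H2O(l) in the target): (3)·(-68.3) = -204.9 kcal/mol
(2) reversed and × 2 (reverse to put PH3(g) on the reactant side; scale by 2 for the 2 PH3(g)): (-2)·(+1.3) = -2.6 kcal/mol
(3) as written (P4O6(s) already on the product side): -392.0 kcal/mol
Summing the manipulated equations, ΔH° = (-204.9) + (-2.6) + (-392.0) = -599.5 kcal/mol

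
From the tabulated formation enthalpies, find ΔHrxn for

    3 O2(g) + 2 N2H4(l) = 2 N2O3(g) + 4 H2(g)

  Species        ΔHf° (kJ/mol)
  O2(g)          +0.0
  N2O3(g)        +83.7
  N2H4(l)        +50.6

ΔHrxn = 66.2 kJ/mol

Products: 2·(+83.7) + 4·(+0.0) = +167.4
Reactants: 3·(+0.0) + 2·(+50.6) = +101.2
ΔHrxn = (+167.4) − (+101.2) = 66.2 kJ/mol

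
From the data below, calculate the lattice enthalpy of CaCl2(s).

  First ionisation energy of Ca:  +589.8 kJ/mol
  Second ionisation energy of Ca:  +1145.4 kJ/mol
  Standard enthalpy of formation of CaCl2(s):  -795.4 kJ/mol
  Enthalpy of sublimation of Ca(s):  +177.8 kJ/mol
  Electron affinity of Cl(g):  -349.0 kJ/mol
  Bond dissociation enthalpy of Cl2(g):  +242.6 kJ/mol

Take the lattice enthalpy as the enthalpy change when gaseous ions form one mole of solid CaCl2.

U = -2253.0 kJ/mol

ΔHf° = 1·ΔHsub + 1·(ΣIE) + 1·D(Cl2) + 2·EA + U
-795.4 = 1·(+177.8) + 1·(+1735.2) + 1·(+242.6) + 2·(-349.0) + U
U = -795.4 − (+1457.6) = -2253.0 kJ/mol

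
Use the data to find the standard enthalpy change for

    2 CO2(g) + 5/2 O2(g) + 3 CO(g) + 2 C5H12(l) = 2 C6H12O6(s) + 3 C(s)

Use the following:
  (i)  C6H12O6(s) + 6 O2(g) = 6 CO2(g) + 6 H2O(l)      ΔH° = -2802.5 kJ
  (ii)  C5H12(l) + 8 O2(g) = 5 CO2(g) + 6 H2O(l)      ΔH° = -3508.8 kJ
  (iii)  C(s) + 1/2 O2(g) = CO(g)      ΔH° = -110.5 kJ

ΔH° = -1081.1 kJ

(i) reversed and × 2: (-2)·(-2802.5) = +5605.0 kJ
(ii) × 2: (2)·(-3508.8) = -7017.6 kJ
(iii) reversed and × 3: (-3)·(-110.5) = +331.5 kJ
Summing the manipulated equations, ΔH° = (-2)·(-2802.5) + (2)·(-3508.8) + (-3)·(-110.5) = -1081.1 kJ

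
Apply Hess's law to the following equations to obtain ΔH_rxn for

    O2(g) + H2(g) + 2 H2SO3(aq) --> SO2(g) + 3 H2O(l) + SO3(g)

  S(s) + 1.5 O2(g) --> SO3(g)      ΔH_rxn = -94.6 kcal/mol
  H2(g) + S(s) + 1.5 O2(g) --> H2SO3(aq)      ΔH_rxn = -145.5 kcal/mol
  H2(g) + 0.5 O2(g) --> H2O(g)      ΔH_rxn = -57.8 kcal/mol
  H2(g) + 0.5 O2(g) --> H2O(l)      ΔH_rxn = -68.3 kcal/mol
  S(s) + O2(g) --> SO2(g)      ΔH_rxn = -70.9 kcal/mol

equation 1 as written: -94.6 kcal/mol
equation 2 reversed and × 2: (-2)·(-145.5) = +291.0 kcal/mol
equation 3: not needed.
equation 4 × 3: (3)·(-68.3) = -204.9 kcal/mol
equation 5 as written: -70.9 kcal/mol
By Hess's law, ΔH_rxn = (-94.6) + (+291.0) + (-204.9) + (-70.9) = -79.4 kcal/mol

ΔH_rxn = -79.4 kcal/mol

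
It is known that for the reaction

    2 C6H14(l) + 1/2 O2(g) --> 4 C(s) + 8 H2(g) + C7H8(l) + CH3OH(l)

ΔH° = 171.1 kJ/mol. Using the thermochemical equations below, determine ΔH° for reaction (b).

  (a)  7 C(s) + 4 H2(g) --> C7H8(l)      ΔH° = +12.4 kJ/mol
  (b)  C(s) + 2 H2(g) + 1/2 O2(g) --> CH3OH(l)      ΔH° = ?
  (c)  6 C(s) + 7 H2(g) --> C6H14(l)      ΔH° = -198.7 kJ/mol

(a) as written (C7H8(l) already on the product side): +12.4 kJ/mol
(b) as written (CH3OH(l) already on the product side): contributes x
(c) reversed and × 2 (C6H14(l) must end up as a reactant; ×2 to match 2 C6H14(l) in the target): (-2)·(-198.7) = +397.4 kJ/mol
+171.1 = (+12.4) + (+397.4) + x
x = (+171.1 − (+409.8)) / (1) = -238.7 kJ/mol

ΔH° = -238.7 kJ/mol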